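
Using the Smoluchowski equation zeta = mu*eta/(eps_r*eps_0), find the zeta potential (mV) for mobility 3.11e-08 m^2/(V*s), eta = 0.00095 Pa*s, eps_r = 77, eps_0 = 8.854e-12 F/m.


Smoluchowski equation: zeta = mu * eta / (eps_r * eps_0)
zeta = 3.11e-08 * 0.00095 / (77 * 8.854e-12)
zeta = 0.043336 V = 43.34 mV

43.34


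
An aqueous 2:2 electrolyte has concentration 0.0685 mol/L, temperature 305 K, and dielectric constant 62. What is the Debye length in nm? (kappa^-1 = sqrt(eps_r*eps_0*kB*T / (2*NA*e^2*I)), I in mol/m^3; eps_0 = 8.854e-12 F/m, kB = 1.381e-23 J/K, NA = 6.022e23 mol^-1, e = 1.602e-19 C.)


Ionic strength I = 0.0685 * 2^2 * 1000 = 274 mol/m^3
kappa^-1 = sqrt(62 * 8.854e-12 * 1.381e-23 * 305 / (2 * 6.022e23 * (1.602e-19)^2 * 274))
kappa^-1 = 0.523 nm

0.523


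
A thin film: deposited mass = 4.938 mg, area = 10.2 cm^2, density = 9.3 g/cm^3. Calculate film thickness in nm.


Convert: m = 4.938 mg = 4.9380e-06 kg, A = 10.2 cm^2 = 1.0200e-03 m^2, rho = 9.3 g/cm^3 = 9300 kg/m^3
t = m / (A * rho)
t = 4.9380e-06 / (1.0200e-03 * 9300)
t = 5.2056e-07 m = 520.6 nm

520.6


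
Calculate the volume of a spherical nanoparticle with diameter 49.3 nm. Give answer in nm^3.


Radius r = 49.3/2 = 24.65 nm
Volume V = (4/3) * pi * r^3
V = (4/3) * pi * (24.65)^3
V = 62739.26 nm^3

62739.26


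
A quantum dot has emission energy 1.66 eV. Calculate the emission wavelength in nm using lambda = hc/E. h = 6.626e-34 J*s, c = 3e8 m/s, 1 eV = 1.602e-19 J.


Convert energy: E = 1.66 eV = 1.66 * 1.602e-19 = 2.65932e-19 J
lambda = h*c / E = 6.626e-34 * 3e8 / 2.65932e-19
lambda = 7.47484e-07 m = 747.5 nm

747.5


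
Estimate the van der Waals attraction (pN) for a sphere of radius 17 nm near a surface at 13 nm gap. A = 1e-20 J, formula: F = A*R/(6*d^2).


Convert to SI: R = 17 nm = 1.7e-08 m, d = 13 nm = 1.3e-08 m
F = A * R / (6 * d^2)
F = 1e-20 * 1.7e-08 / (6 * (1.3e-08)^2)
F = 1.67653e-13 N = 0.168 pN

0.168


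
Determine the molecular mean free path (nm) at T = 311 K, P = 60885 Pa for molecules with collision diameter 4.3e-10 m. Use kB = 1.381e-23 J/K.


Mean free path: lambda = kB*T / (sqrt(2) * pi * d^2 * P)
lambda = 1.381e-23 * 311 / (sqrt(2) * pi * (4.3e-10)^2 * 60885)
lambda = 8.58701e-08 m
lambda = 85.87 nm

85.87


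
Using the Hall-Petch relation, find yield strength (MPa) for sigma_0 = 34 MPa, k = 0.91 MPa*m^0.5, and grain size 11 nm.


d = 11 nm = 1.1e-08 m
sqrt(d) = 0.0001048809
Hall-Petch contribution = k / sqrt(d) = 0.91 / 0.0001048809 = 8676.5 MPa
sigma = sigma_0 + k/sqrt(d) = 34 + 8676.5 = 8710.5 MPa

8710.5


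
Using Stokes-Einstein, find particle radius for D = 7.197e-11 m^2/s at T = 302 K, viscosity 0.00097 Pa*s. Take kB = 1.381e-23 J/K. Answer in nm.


Stokes-Einstein: R = kB*T / (6*pi*eta*D)
R = 1.381e-23 * 302 / (6 * pi * 0.00097 * 7.197e-11)
R = 3.16939e-09 m = 3.17 nm

3.17


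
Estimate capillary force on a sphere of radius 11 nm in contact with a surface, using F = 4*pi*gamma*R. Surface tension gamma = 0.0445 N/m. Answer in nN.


Convert radius: R = 11 nm = 1.1e-08 m
F = 4 * pi * gamma * R
F = 4 * pi * 0.0445 * 1.1e-08
F = 6.15124e-09 N = 6.1512 nN

6.1512


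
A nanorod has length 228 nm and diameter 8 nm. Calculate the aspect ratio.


Aspect ratio AR = length / diameter
AR = 228 / 8
AR = 28.5

28.5


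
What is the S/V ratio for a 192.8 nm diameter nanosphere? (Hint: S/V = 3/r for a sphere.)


Radius r = 192.8/2 = 96.4 nm
S/V = 3 / r = 3 / 96.4
S/V = 0.0311 nm^-1

0.0311


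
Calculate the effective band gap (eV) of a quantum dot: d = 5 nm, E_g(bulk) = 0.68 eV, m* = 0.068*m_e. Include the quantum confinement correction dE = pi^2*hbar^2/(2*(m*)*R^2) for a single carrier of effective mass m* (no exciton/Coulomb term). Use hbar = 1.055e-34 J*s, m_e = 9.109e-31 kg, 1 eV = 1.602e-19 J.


Radius R = 5/2 nm = 2.5e-09 m
Confinement energy dE = pi^2 * hbar^2 / (2 * m_eff * m_e * R^2)
dE = pi^2 * (1.055e-34)^2 / (2 * 0.068 * 9.109e-31 * (2.5e-09)^2) J, divided by 1.602e-19 J/eV
dE = 0.8856 eV
Total band gap = E_g(bulk) + dE = 0.68 + 0.8856 = 1.5656 eV

1.5656


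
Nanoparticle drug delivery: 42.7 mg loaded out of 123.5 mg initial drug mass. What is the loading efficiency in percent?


Drug loading efficiency = (drug loaded / drug initial) * 100
DLE = 42.7 / 123.5 * 100
DLE = 0.3457 * 100
DLE = 34.57%

34.57


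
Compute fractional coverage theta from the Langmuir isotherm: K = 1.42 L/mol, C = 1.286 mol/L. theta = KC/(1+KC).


Langmuir isotherm: theta = K*C / (1 + K*C)
K*C = 1.42 * 1.286 = 1.82612
theta = 1.82612 / (1 + 1.82612) = 1.82612 / 2.82612
theta = 0.6462

0.6462


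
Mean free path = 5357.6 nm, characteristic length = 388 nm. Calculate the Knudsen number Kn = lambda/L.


Knudsen number Kn = lambda / L
Kn = 5357.6 / 388
Kn = 13.8082

13.8082


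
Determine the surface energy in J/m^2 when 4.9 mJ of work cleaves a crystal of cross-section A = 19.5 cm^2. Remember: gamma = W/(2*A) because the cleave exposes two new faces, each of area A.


Convert: A = 19.5 cm^2 = 0.00195 m^2, W = 4.9 mJ = 0.0049 J
Cleaving exposes two faces of area A, so total new surface = 2*A and gamma = W / (2*A)
gamma = 0.0049 / (2 * 0.00195)
gamma = 1.256 J/m^2

1.256


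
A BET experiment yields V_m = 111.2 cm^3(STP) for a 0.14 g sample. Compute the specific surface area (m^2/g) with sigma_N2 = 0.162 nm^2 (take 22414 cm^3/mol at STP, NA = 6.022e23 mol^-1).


Number of moles in monolayer = V_m / 22414 = 111.2 / 22414 = 0.00496118
Number of molecules = moles * NA = 0.00496118 * 6.022e23
SA = molecules * sigma / mass
SA = (111.2 / 22414) * 6.022e23 * 0.162e-18 / 0.14
SA = 3457.1 m^2/g

3457.1


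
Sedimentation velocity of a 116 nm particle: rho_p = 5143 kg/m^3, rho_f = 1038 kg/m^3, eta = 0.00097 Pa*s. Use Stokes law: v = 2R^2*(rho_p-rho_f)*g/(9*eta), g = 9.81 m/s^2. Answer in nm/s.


Radius R = 116/2 nm = 5.8e-08 m
Density difference = 5143 - 1038 = 4105 kg/m^3
v = 2 * R^2 * (rho_p - rho_f) * g / (9 * eta)
v = 2 * (5.8e-08)^2 * 4105 * 9.81 / (9 * 0.00097)
v = 3.10352e-08 m/s = 31.0352 nm/s

31.0352


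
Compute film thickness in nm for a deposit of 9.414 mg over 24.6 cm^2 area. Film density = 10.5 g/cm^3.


Convert: m = 9.414 mg = 9.4140e-06 kg, A = 24.6 cm^2 = 2.4600e-03 m^2, rho = 10.5 g/cm^3 = 10500 kg/m^3
t = m / (A * rho)
t = 9.4140e-06 / (2.4600e-03 * 10500)
t = 3.6446e-07 m = 364.5 nm

364.5


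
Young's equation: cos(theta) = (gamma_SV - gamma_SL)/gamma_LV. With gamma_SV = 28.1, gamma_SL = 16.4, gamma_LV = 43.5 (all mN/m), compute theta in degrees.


cos(theta) = (gamma_SV - gamma_SL) / gamma_LV
cos(theta) = (28.1 - 16.4) / 43.5
cos(theta) = 0.268966
theta = arccos(0.268966) = 74.4 degrees

74.4


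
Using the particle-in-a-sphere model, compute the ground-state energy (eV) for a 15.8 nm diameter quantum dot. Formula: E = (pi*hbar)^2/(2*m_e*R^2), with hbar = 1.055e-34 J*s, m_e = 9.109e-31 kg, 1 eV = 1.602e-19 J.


Radius R = 15.8/2 = 7.9 nm = 7.9e-09 m
E = (pi * 1.055e-34)^2 / (2 * 9.109e-31 * (7.9e-09)^2)
E(J) = 9.66162e-22
E = E(J) / 1.602e-19 = 0.006 eV

0.006


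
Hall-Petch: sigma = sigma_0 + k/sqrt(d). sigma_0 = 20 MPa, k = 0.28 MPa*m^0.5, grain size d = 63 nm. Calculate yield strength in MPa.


d = 63 nm = 6.3e-08 m
sqrt(d) = 0.000250998
Hall-Petch contribution = k / sqrt(d) = 0.28 / 0.000250998 = 1115.5 MPa
sigma = sigma_0 + k/sqrt(d) = 20 + 1115.5 = 1135.5 MPa

1135.5


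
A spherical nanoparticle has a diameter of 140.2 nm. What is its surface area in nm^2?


Radius r = 140.2/2 = 70.1 nm
Surface area SA = 4 * pi * r^2
SA = 4 * pi * (70.1)^2
SA = 61751.27 nm^2

61751.27


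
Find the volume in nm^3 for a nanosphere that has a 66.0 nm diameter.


Radius r = 66.0/2 = 33 nm
Volume V = (4/3) * pi * r^3
V = (4/3) * pi * (33)^3
V = 150532.55 nm^3

150532.55


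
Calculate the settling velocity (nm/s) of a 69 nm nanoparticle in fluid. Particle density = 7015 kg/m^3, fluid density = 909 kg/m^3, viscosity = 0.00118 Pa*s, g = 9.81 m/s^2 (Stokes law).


Radius R = 69/2 nm = 3.45e-08 m
Density difference = 7015 - 909 = 6106 kg/m^3
v = 2 * R^2 * (rho_p - rho_f) * g / (9 * eta)
v = 2 * (3.45e-08)^2 * 6106 * 9.81 / (9 * 0.00118)
v = 1.34267e-08 m/s = 13.4267 nm/s

13.4267


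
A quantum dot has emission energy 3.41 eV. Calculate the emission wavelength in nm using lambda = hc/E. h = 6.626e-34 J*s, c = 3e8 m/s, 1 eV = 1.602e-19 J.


Convert energy: E = 3.41 eV = 3.41 * 1.602e-19 = 5.46282e-19 J
lambda = h*c / E = 6.626e-34 * 3e8 / 5.46282e-19
lambda = 3.63878e-07 m = 363.9 nm

363.9


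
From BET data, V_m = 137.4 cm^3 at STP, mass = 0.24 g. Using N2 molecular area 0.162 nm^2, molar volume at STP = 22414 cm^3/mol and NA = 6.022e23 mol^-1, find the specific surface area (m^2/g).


Number of moles in monolayer = V_m / 22414 = 137.4 / 22414 = 0.0061301
Number of molecules = moles * NA = 0.0061301 * 6.022e23
SA = molecules * sigma / mass
SA = (137.4 / 22414) * 6.022e23 * 0.162e-18 / 0.24
SA = 2491.8 m^2/g

2491.8


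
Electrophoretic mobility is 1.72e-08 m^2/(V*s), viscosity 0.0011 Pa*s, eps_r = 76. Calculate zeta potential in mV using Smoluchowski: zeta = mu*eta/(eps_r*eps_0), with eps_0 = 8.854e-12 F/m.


Smoluchowski equation: zeta = mu * eta / (eps_r * eps_0)
zeta = 1.72e-08 * 0.0011 / (76 * 8.854e-12)
zeta = 0.028117 V = 28.12 mV

28.12


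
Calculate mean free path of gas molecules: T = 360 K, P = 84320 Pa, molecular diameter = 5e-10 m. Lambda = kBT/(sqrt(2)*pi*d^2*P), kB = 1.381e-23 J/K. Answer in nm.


Mean free path: lambda = kB*T / (sqrt(2) * pi * d^2 * P)
lambda = 1.381e-23 * 360 / (sqrt(2) * pi * (5e-10)^2 * 84320)
lambda = 5.30836e-08 m
lambda = 53.08 nm

53.08


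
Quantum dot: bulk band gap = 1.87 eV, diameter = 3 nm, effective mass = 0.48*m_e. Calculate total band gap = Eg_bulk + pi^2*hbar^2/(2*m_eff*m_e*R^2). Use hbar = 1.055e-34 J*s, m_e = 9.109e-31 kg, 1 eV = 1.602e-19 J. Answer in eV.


Radius R = 3/2 nm = 1.5e-09 m
Confinement energy dE = pi^2 * hbar^2 / (2 * m_eff * m_e * R^2)
dE = pi^2 * (1.055e-34)^2 / (2 * 0.48 * 9.109e-31 * (1.5e-09)^2) J, divided by 1.602e-19 J/eV
dE = 0.3485 eV
Total band gap = E_g(bulk) + dE = 1.87 + 0.3485 = 2.2185 eV

2.2185


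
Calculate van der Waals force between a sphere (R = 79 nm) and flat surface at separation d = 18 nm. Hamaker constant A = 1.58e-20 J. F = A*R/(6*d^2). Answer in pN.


Convert to SI: R = 79 nm = 7.9e-08 m, d = 18 nm = 1.8e-08 m
F = A * R / (6 * d^2)
F = 1.58e-20 * 7.9e-08 / (6 * (1.8e-08)^2)
F = 6.42078e-13 N = 0.642 pN

0.642


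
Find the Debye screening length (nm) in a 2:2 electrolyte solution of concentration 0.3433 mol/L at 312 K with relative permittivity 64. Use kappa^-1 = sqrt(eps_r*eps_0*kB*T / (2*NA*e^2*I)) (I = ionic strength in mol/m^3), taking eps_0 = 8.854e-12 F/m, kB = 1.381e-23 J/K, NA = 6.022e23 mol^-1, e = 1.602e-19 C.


Ionic strength I = 0.3433 * 2^2 * 1000 = 1373.2 mol/m^3
kappa^-1 = sqrt(64 * 8.854e-12 * 1.381e-23 * 312 / (2 * 6.022e23 * (1.602e-19)^2 * 1373.2))
kappa^-1 = 0.24 nm

0.24


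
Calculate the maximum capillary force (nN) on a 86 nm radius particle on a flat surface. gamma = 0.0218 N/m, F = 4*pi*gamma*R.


Convert radius: R = 86 nm = 8.6e-08 m
F = 4 * pi * gamma * R
F = 4 * pi * 0.0218 * 8.6e-08
F = 2.35594e-08 N = 23.5594 nN

23.5594


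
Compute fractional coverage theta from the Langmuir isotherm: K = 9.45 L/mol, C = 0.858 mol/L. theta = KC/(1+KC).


Langmuir isotherm: theta = K*C / (1 + K*C)
K*C = 9.45 * 0.858 = 8.1081
theta = 8.1081 / (1 + 8.1081) = 8.1081 / 9.1081
theta = 0.8902

0.8902


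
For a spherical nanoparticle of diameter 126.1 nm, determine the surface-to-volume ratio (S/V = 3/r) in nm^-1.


Radius r = 126.1/2 = 63.05 nm
S/V = 3 / r = 3 / 63.05
S/V = 0.0476 nm^-1

0.0476


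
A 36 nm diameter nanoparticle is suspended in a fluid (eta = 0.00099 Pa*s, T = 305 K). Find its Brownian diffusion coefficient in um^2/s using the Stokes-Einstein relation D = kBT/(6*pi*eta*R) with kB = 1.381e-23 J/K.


Radius R = 36/2 = 18 nm = 1.8e-08 m
D = kB*T / (6*pi*eta*R)
D = 1.381e-23 * 305 / (6 * pi * 0.00099 * 1.8e-08)
D = 1.25396e-11 m^2/s = 12.54 um^2/s

12.54


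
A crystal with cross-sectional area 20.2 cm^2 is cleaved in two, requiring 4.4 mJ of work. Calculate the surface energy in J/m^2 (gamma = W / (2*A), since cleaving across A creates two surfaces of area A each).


Convert: A = 20.2 cm^2 = 0.00202 m^2, W = 4.4 mJ = 0.0044 J
Cleaving exposes two faces of area A, so total new surface = 2*A and gamma = W / (2*A)
gamma = 0.0044 / (2 * 0.00202)
gamma = 1.089 J/m^2

1.089


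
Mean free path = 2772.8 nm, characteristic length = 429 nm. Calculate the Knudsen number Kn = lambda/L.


Knudsen number Kn = lambda / L
Kn = 2772.8 / 429
Kn = 6.4634

6.4634


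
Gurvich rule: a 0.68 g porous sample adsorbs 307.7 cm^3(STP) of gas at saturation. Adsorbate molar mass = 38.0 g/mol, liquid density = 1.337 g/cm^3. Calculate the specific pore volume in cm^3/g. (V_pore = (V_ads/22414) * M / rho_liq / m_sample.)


Moles adsorbed n = V_ads / 22414 = 307.7 / 22414 = 1.372803e-02 mol
Liquid volume V_liq = n * M / rho_liq = 1.372803e-02 * 38.0 / 1.337 = 0.39018 cm^3
Specific pore volume V_pore = V_liq / m_sample = 0.39018 / 0.68
V_pore = 0.5738 cm^3/g

0.5738


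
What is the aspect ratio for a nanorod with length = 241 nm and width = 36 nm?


Aspect ratio AR = length / diameter
AR = 241 / 36
AR = 6.69

6.69


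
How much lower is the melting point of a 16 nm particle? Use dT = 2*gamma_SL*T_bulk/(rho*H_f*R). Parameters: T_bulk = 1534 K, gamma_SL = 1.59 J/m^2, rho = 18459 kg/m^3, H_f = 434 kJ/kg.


Radius R = 16/2 = 8 nm = 8e-09 m
Convert H_f = 434 kJ/kg = 434000 J/kg
dT = 2 * gamma_SL * T_bulk / (rho * H_f * R)
dT = 2 * 1.59 * 1534 / (18459 * 434000 * 8e-09)
dT = 76.1 K

76.1


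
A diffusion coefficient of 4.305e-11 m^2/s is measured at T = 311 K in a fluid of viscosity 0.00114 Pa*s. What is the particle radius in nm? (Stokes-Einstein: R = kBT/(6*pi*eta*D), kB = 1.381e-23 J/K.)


Stokes-Einstein: R = kB*T / (6*pi*eta*D)
R = 1.381e-23 * 311 / (6 * pi * 0.00114 * 4.305e-11)
R = 4.64275e-09 m = 4.64 nm

4.64


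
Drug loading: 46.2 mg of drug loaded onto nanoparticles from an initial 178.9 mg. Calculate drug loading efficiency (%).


Drug loading efficiency = (drug loaded / drug initial) * 100
DLE = 46.2 / 178.9 * 100
DLE = 0.2582 * 100
DLE = 25.82%

25.82


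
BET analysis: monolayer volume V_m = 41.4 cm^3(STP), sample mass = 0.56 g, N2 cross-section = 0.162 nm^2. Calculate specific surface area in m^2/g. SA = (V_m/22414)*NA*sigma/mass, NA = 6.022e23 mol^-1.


Number of moles in monolayer = V_m / 22414 = 41.4 / 22414 = 0.00184706
Number of molecules = moles * NA = 0.00184706 * 6.022e23
SA = molecules * sigma / mass
SA = (41.4 / 22414) * 6.022e23 * 0.162e-18 / 0.56
SA = 321.8 m^2/g

321.8


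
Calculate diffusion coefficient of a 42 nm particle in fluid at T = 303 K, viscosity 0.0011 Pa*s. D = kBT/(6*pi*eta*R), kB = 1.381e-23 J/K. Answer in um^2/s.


Radius R = 42/2 = 21 nm = 2.1e-08 m
D = kB*T / (6*pi*eta*R)
D = 1.381e-23 * 303 / (6 * pi * 0.0011 * 2.1e-08)
D = 9.61e-12 m^2/s = 9.61 um^2/s

9.61


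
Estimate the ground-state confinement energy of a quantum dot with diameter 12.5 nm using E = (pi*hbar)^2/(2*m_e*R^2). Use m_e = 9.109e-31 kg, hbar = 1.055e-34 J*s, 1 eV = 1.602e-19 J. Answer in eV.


Radius R = 12.5/2 = 6.25 nm = 6.25e-09 m
E = (pi * 1.055e-34)^2 / (2 * 9.109e-31 * (6.25e-09)^2)
E(J) = 1.54363e-21
E = E(J) / 1.602e-19 = 0.0096 eV

0.0096


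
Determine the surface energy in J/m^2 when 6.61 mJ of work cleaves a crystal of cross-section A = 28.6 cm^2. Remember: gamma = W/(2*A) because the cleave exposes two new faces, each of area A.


Convert: A = 28.6 cm^2 = 0.00286 m^2, W = 6.61 mJ = 0.00661 J
Cleaving exposes two faces of area A, so total new surface = 2*A and gamma = W / (2*A)
gamma = 0.00661 / (2 * 0.00286)
gamma = 1.156 J/m^2

1.156


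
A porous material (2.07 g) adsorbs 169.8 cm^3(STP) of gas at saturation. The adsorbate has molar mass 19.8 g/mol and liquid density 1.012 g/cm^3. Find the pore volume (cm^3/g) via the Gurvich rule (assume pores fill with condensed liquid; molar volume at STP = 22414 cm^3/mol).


Moles adsorbed n = V_ads / 22414 = 169.8 / 22414 = 7.575622e-03 mol
Liquid volume V_liq = n * M / rho_liq = 7.575622e-03 * 19.8 / 1.012 = 0.14822 cm^3
Specific pore volume V_pore = V_liq / m_sample = 0.14822 / 2.07
V_pore = 0.0716 cm^3/g

0.0716


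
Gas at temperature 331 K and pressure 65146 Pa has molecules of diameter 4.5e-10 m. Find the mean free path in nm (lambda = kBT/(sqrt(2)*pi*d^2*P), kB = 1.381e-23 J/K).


Mean free path: lambda = kB*T / (sqrt(2) * pi * d^2 * P)
lambda = 1.381e-23 * 331 / (sqrt(2) * pi * (4.5e-10)^2 * 65146)
lambda = 7.79909e-08 m
lambda = 77.99 nm

77.99


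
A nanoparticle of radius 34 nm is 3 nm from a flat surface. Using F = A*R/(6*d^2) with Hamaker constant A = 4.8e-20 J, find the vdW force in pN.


Convert to SI: R = 34 nm = 3.4e-08 m, d = 3 nm = 3e-09 m
F = A * R / (6 * d^2)
F = 4.8e-20 * 3.4e-08 / (6 * (3e-09)^2)
F = 3.02222e-11 N = 30.222 pN

30.222


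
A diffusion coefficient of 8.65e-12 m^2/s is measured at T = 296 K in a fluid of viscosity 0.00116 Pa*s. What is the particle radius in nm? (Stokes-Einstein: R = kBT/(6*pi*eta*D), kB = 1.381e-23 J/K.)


Stokes-Einstein: R = kB*T / (6*pi*eta*D)
R = 1.381e-23 * 296 / (6 * pi * 0.00116 * 8.65e-12)
R = 2.16128e-08 m = 21.61 nm

21.61


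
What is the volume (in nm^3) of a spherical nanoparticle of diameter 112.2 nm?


Radius r = 112.2/2 = 56.1 nm
Volume V = (4/3) * pi * r^3
V = (4/3) * pi * (56.1)^3
V = 739566.44 nm^3

739566.44


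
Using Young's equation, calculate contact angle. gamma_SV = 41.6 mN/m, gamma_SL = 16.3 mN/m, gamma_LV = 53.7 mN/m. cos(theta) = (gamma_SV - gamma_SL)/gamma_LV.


cos(theta) = (gamma_SV - gamma_SL) / gamma_LV
cos(theta) = (41.6 - 16.3) / 53.7
cos(theta) = 0.471136
theta = arccos(0.471136) = 61.89 degrees

61.89


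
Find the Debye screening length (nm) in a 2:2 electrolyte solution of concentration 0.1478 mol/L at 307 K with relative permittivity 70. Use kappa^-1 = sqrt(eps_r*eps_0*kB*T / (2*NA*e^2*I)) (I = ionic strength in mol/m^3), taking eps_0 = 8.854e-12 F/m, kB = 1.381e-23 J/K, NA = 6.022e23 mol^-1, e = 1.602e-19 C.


Ionic strength I = 0.1478 * 2^2 * 1000 = 591.2 mol/m^3
kappa^-1 = sqrt(70 * 8.854e-12 * 1.381e-23 * 307 / (2 * 6.022e23 * (1.602e-19)^2 * 591.2))
kappa^-1 = 0.379 nm

0.379


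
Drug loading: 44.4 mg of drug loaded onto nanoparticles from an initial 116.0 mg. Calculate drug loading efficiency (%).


Drug loading efficiency = (drug loaded / drug initial) * 100
DLE = 44.4 / 116.0 * 100
DLE = 0.3828 * 100
DLE = 38.28%

38.28


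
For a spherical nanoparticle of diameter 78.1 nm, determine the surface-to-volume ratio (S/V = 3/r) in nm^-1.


Radius r = 78.1/2 = 39.05 nm
S/V = 3 / r = 3 / 39.05
S/V = 0.0768 nm^-1

0.0768


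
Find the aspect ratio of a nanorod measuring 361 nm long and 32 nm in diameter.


Aspect ratio AR = length / diameter
AR = 361 / 32
AR = 11.28

11.28


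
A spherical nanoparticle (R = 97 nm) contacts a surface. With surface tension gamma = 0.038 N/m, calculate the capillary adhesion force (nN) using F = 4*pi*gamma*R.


Convert radius: R = 97 nm = 9.7e-08 m
F = 4 * pi * gamma * R
F = 4 * pi * 0.038 * 9.7e-08
F = 4.63196e-08 N = 46.3196 nN

46.3196


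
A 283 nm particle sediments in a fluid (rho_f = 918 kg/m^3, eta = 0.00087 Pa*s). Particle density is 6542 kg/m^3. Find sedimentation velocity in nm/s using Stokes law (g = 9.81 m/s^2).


Radius R = 283/2 nm = 1.415e-07 m
Density difference = 6542 - 918 = 5624 kg/m^3
v = 2 * R^2 * (rho_p - rho_f) * g / (9 * eta)
v = 2 * (1.415e-07)^2 * 5624 * 9.81 / (9 * 0.00087)
v = 2.8216e-07 m/s = 282.16 nm/s

282.16


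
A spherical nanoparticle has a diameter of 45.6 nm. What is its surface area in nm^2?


Radius r = 45.6/2 = 22.8 nm
Surface area SA = 4 * pi * r^2
SA = 4 * pi * (22.8)^2
SA = 6532.5 nm^2

6532.5


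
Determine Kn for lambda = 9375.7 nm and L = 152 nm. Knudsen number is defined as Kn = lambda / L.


Knudsen number Kn = lambda / L
Kn = 9375.7 / 152
Kn = 61.6822

61.6822


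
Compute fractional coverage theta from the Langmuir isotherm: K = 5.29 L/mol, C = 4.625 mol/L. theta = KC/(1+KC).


Langmuir isotherm: theta = K*C / (1 + K*C)
K*C = 5.29 * 4.625 = 24.46625
theta = 24.46625 / (1 + 24.46625) = 24.46625 / 25.46625
theta = 0.9607

0.9607


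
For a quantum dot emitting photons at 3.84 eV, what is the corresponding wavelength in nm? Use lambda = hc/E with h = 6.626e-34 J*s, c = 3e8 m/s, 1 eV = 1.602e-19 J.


Convert energy: E = 3.84 eV = 3.84 * 1.602e-19 = 6.15168e-19 J
lambda = h*c / E = 6.626e-34 * 3e8 / 6.15168e-19
lambda = 3.23131e-07 m = 323.1 nm

323.1


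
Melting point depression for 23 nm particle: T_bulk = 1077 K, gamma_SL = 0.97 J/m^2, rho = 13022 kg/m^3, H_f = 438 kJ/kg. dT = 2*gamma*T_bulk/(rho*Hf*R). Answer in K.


Radius R = 23/2 = 11.5 nm = 1.15e-08 m
Convert H_f = 438 kJ/kg = 438000 J/kg
dT = 2 * gamma_SL * T_bulk / (rho * H_f * R)
dT = 2 * 0.97 * 1077 / (13022 * 438000 * 1.15e-08)
dT = 31.9 K

31.9


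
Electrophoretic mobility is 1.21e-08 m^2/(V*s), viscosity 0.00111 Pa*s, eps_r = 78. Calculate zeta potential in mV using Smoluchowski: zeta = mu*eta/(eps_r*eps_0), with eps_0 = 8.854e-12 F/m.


Smoluchowski equation: zeta = mu * eta / (eps_r * eps_0)
zeta = 1.21e-08 * 0.00111 / (78 * 8.854e-12)
zeta = 0.019448 V = 19.45 mV

19.45


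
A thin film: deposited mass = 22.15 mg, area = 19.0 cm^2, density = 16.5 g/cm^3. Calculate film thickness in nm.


Convert: m = 22.15 mg = 2.2150e-05 kg, A = 19.0 cm^2 = 1.9000e-03 m^2, rho = 16.5 g/cm^3 = 16500 kg/m^3
t = m / (A * rho)
t = 2.2150e-05 / (1.9000e-03 * 16500)
t = 7.0654e-07 m = 706.5 nm

706.5


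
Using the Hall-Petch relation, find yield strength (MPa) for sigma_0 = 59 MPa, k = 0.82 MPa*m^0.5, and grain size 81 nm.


d = 81 nm = 8.1e-08 m
sqrt(d) = 0.000284605
Hall-Petch contribution = k / sqrt(d) = 0.82 / 0.000284605 = 2881.2 MPa
sigma = sigma_0 + k/sqrt(d) = 59 + 2881.2 = 2940.2 MPa

2940.2


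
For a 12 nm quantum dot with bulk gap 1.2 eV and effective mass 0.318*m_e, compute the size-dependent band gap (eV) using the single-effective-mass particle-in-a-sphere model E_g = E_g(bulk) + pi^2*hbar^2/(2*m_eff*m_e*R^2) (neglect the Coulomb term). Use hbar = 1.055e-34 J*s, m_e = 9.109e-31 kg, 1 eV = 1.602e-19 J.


Radius R = 12/2 nm = 6e-09 m
Confinement energy dE = pi^2 * hbar^2 / (2 * m_eff * m_e * R^2)
dE = pi^2 * (1.055e-34)^2 / (2 * 0.318 * 9.109e-31 * (6e-09)^2) J, divided by 1.602e-19 J/eV
dE = 0.0329 eV
Total band gap = E_g(bulk) + dE = 1.2 + 0.0329 = 1.2329 eV

1.2329


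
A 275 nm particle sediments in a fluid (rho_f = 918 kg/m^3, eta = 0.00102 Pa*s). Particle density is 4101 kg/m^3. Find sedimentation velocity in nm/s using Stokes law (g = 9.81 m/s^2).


Radius R = 275/2 nm = 1.375e-07 m
Density difference = 4101 - 918 = 3183 kg/m^3
v = 2 * R^2 * (rho_p - rho_f) * g / (9 * eta)
v = 2 * (1.375e-07)^2 * 3183 * 9.81 / (9 * 0.00102)
v = 1.28617e-07 m/s = 128.617 nm/s

128.617


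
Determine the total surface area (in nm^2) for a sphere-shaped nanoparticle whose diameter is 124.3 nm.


Radius r = 124.3/2 = 62.15 nm
Surface area SA = 4 * pi * r^2
SA = 4 * pi * (62.15)^2
SA = 48539.15 nm^2

48539.15


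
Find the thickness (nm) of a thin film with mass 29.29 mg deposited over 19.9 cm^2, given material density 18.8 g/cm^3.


Convert: m = 29.29 mg = 2.9290e-05 kg, A = 19.9 cm^2 = 1.9900e-03 m^2, rho = 18.8 g/cm^3 = 18800 kg/m^3
t = m / (A * rho)
t = 2.9290e-05 / (1.9900e-03 * 18800)
t = 7.8290e-07 m = 782.9 nm

782.9


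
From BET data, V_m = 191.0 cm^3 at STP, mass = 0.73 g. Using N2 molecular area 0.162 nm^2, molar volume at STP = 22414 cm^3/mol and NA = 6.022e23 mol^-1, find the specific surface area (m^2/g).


Number of moles in monolayer = V_m / 22414 = 191.0 / 22414 = 0.00852146
Number of molecules = moles * NA = 0.00852146 * 6.022e23
SA = molecules * sigma / mass
SA = (191.0 / 22414) * 6.022e23 * 0.162e-18 / 0.73
SA = 1138.8 m^2/g

1138.8


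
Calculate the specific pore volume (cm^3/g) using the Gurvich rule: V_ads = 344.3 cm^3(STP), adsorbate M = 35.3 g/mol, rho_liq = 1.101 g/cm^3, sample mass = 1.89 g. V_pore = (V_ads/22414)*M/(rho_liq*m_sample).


Moles adsorbed n = V_ads / 22414 = 344.3 / 22414 = 1.536094e-02 mol
Liquid volume V_liq = n * M / rho_liq = 1.536094e-02 * 35.3 / 1.101 = 0.49250 cm^3
Specific pore volume V_pore = V_liq / m_sample = 0.49250 / 1.89
V_pore = 0.2606 cm^3/g

0.2606


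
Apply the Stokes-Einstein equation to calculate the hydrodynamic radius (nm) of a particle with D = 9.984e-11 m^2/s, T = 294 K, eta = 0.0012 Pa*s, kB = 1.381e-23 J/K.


Stokes-Einstein: R = kB*T / (6*pi*eta*D)
R = 1.381e-23 * 294 / (6 * pi * 0.0012 * 9.984e-11)
R = 1.79785e-09 m = 1.8 nm

1.8


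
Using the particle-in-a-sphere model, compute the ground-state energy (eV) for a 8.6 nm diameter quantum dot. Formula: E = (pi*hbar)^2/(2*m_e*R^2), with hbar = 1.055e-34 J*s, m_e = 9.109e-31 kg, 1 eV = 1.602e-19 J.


Radius R = 8.6/2 = 4.3 nm = 4.3e-09 m
E = (pi * 1.055e-34)^2 / (2 * 9.109e-31 * (4.3e-09)^2)
E(J) = 3.26112e-21
E = E(J) / 1.602e-19 = 0.0204 eV

0.0204


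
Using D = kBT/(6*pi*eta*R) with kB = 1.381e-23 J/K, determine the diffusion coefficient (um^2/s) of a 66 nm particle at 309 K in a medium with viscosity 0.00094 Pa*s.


Radius R = 66/2 = 33 nm = 3.3e-08 m
D = kB*T / (6*pi*eta*R)
D = 1.381e-23 * 309 / (6 * pi * 0.00094 * 3.3e-08)
D = 7.29809e-12 m^2/s = 7.298 um^2/s

7.298


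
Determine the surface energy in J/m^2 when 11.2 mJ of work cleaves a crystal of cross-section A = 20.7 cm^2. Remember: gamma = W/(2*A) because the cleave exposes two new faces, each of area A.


Convert: A = 20.7 cm^2 = 0.00207 m^2, W = 11.2 mJ = 0.0112 J
Cleaving exposes two faces of area A, so total new surface = 2*A and gamma = W / (2*A)
gamma = 0.0112 / (2 * 0.00207)
gamma = 2.705 J/m^2

2.705


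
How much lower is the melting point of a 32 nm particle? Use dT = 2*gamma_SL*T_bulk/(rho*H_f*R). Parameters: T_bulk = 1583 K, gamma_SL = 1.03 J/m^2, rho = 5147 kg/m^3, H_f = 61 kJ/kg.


Radius R = 32/2 = 16 nm = 1.6e-08 m
Convert H_f = 61 kJ/kg = 61000 J/kg
dT = 2 * gamma_SL * T_bulk / (rho * H_f * R)
dT = 2 * 1.03 * 1583 / (5147 * 61000 * 1.6e-08)
dT = 649.1 K

649.1


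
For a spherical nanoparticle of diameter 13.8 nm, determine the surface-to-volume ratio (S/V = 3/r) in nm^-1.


Radius r = 13.8/2 = 6.9 nm
S/V = 3 / r = 3 / 6.9
S/V = 0.4348 nm^-1

0.4348


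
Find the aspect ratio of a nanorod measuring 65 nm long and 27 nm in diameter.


Aspect ratio AR = length / diameter
AR = 65 / 27
AR = 2.41

2.41


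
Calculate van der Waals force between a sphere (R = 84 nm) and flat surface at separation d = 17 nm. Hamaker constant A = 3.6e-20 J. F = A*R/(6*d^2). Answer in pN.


Convert to SI: R = 84 nm = 8.4e-08 m, d = 17 nm = 1.7e-08 m
F = A * R / (6 * d^2)
F = 3.6e-20 * 8.4e-08 / (6 * (1.7e-08)^2)
F = 1.74394e-12 N = 1.744 pN

1.744


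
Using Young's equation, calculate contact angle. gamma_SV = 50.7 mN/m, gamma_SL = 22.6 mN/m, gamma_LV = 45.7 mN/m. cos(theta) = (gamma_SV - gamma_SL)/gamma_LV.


cos(theta) = (gamma_SV - gamma_SL) / gamma_LV
cos(theta) = (50.7 - 22.6) / 45.7
cos(theta) = 0.61488
theta = arccos(0.61488) = 52.06 degrees

52.06


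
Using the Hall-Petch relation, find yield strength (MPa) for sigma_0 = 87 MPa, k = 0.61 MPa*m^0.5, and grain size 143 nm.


d = 143 nm = 1.43e-07 m
sqrt(d) = 0.0003781534
Hall-Petch contribution = k / sqrt(d) = 0.61 / 0.0003781534 = 1613.1 MPa
sigma = sigma_0 + k/sqrt(d) = 87 + 1613.1 = 1700.1 MPa

1700.1


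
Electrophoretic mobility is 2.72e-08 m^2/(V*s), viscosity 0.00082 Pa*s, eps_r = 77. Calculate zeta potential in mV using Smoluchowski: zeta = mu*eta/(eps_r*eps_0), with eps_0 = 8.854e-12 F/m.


Smoluchowski equation: zeta = mu * eta / (eps_r * eps_0)
zeta = 2.72e-08 * 0.00082 / (77 * 8.854e-12)
zeta = 0.032715 V = 32.72 mV

32.72


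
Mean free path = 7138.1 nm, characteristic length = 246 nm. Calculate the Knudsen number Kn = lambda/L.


Knudsen number Kn = lambda / L
Kn = 7138.1 / 246
Kn = 29.0167

29.0167


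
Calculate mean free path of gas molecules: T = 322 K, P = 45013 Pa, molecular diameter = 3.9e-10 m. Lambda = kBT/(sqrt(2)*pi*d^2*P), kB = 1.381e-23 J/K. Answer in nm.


Mean free path: lambda = kB*T / (sqrt(2) * pi * d^2 * P)
lambda = 1.381e-23 * 322 / (sqrt(2) * pi * (3.9e-10)^2 * 45013)
lambda = 1.4619e-07 m
lambda = 146.19 nm

146.19


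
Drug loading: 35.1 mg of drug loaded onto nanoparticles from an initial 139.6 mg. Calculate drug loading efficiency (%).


Drug loading efficiency = (drug loaded / drug initial) * 100
DLE = 35.1 / 139.6 * 100
DLE = 0.2514 * 100
DLE = 25.14%

25.14


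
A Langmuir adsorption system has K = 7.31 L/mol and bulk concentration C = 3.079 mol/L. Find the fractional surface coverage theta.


Langmuir isotherm: theta = K*C / (1 + K*C)
K*C = 7.31 * 3.079 = 22.50749
theta = 22.50749 / (1 + 22.50749) = 22.50749 / 23.50749
theta = 0.9575

0.9575


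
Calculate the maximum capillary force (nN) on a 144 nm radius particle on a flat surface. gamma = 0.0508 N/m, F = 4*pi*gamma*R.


Convert radius: R = 144 nm = 1.44e-07 m
F = 4 * pi * gamma * R
F = 4 * pi * 0.0508 * 1.44e-07
F = 9.19255e-08 N = 91.9255 nN

91.9255


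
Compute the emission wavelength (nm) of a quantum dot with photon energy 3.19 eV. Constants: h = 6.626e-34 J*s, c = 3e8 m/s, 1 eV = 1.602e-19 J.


Convert energy: E = 3.19 eV = 3.19 * 1.602e-19 = 5.11038e-19 J
lambda = h*c / E = 6.626e-34 * 3e8 / 5.11038e-19
lambda = 3.88973e-07 m = 389.0 nm

389.0


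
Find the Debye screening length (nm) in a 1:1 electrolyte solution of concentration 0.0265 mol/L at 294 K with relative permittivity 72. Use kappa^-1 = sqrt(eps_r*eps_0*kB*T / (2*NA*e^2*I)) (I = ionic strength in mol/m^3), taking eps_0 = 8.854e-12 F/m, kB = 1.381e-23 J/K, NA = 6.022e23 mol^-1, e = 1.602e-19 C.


Ionic strength I = 0.0265 * 1^2 * 1000 = 26.5 mol/m^3
kappa^-1 = sqrt(72 * 8.854e-12 * 1.381e-23 * 294 / (2 * 6.022e23 * (1.602e-19)^2 * 26.5))
kappa^-1 = 1.778 nm

1.778


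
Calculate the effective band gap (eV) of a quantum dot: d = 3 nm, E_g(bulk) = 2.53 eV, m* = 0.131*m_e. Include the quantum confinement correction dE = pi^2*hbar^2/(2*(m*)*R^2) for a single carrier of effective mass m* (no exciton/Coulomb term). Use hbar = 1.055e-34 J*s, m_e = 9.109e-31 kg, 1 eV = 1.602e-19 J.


Radius R = 3/2 nm = 1.5e-09 m
Confinement energy dE = pi^2 * hbar^2 / (2 * m_eff * m_e * R^2)
dE = pi^2 * (1.055e-34)^2 / (2 * 0.131 * 9.109e-31 * (1.5e-09)^2) J, divided by 1.602e-19 J/eV
dE = 1.277 eV
Total band gap = E_g(bulk) + dE = 2.53 + 1.277 = 3.807 eV

3.807


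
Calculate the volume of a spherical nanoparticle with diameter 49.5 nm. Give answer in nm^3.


Radius r = 49.5/2 = 24.75 nm
Volume V = (4/3) * pi * r^3
V = (4/3) * pi * (24.75)^3
V = 63505.92 nm^3

63505.92


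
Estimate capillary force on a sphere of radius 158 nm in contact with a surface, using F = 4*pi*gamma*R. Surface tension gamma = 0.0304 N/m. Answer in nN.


Convert radius: R = 158 nm = 1.58e-07 m
F = 4 * pi * gamma * R
F = 4 * pi * 0.0304 * 1.58e-07
F = 6.03588e-08 N = 60.3588 nN

60.3588


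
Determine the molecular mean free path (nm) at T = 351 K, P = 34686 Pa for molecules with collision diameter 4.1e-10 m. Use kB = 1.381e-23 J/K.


Mean free path: lambda = kB*T / (sqrt(2) * pi * d^2 * P)
lambda = 1.381e-23 * 351 / (sqrt(2) * pi * (4.1e-10)^2 * 34686)
lambda = 1.87117e-07 m
lambda = 187.12 nm

187.12


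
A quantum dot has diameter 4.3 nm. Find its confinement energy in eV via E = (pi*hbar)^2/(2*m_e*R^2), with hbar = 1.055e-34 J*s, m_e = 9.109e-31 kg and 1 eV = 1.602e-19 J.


Radius R = 4.3/2 = 2.15 nm = 2.15e-09 m
E = (pi * 1.055e-34)^2 / (2 * 9.109e-31 * (2.15e-09)^2)
E(J) = 1.30445e-20
E = E(J) / 1.602e-19 = 0.0814 eV

0.0814


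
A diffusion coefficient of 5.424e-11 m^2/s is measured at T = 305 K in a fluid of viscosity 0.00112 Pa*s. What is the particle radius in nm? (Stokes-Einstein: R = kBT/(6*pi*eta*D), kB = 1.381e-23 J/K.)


Stokes-Einstein: R = kB*T / (6*pi*eta*D)
R = 1.381e-23 * 305 / (6 * pi * 0.00112 * 5.424e-11)
R = 3.67836e-09 m = 3.68 nm

3.68


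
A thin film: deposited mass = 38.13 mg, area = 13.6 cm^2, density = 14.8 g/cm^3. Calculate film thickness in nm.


Convert: m = 38.13 mg = 3.8130e-05 kg, A = 13.6 cm^2 = 1.3600e-03 m^2, rho = 14.8 g/cm^3 = 14800 kg/m^3
t = m / (A * rho)
t = 3.8130e-05 / (1.3600e-03 * 14800)
t = 1.8944e-06 m = 1894.4 nm

1894.4


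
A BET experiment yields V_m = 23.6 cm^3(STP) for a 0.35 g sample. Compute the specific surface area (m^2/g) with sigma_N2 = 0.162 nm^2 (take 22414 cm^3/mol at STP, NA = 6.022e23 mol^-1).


Number of moles in monolayer = V_m / 22414 = 23.6 / 22414 = 0.00105291
Number of molecules = moles * NA = 0.00105291 * 6.022e23
SA = molecules * sigma / mass
SA = (23.6 / 22414) * 6.022e23 * 0.162e-18 / 0.35
SA = 293.5 m^2/g

293.5


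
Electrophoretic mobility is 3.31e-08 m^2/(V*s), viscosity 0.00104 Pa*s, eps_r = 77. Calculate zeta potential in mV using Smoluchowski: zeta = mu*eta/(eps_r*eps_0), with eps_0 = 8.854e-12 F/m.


Smoluchowski equation: zeta = mu * eta / (eps_r * eps_0)
zeta = 3.31e-08 * 0.00104 / (77 * 8.854e-12)
zeta = 0.050493 V = 50.49 mV

50.49


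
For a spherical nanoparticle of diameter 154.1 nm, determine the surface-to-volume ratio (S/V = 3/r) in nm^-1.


Radius r = 154.1/2 = 77.05 nm
S/V = 3 / r = 3 / 77.05
S/V = 0.0389 nm^-1

0.0389


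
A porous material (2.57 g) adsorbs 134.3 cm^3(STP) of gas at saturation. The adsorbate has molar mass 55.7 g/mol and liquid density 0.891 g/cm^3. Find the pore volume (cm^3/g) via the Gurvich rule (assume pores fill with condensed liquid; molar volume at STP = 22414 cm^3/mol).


Moles adsorbed n = V_ads / 22414 = 134.3 / 22414 = 5.991791e-03 mol
Liquid volume V_liq = n * M / rho_liq = 5.991791e-03 * 55.7 / 0.891 = 0.37457 cm^3
Specific pore volume V_pore = V_liq / m_sample = 0.37457 / 2.57
V_pore = 0.1457 cm^3/g

0.1457


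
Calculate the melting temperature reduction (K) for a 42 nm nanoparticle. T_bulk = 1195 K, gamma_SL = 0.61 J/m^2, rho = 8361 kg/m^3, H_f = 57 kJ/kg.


Radius R = 42/2 = 21 nm = 2.1e-08 m
Convert H_f = 57 kJ/kg = 57000 J/kg
dT = 2 * gamma_SL * T_bulk / (rho * H_f * R)
dT = 2 * 0.61 * 1195 / (8361 * 57000 * 2.1e-08)
dT = 145.7 K

145.7


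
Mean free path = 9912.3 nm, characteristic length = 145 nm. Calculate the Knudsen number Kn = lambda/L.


Knudsen number Kn = lambda / L
Kn = 9912.3 / 145
Kn = 68.3607

68.3607


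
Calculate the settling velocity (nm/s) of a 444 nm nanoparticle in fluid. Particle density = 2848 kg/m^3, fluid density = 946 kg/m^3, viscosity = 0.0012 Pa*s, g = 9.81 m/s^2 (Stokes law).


Radius R = 444/2 nm = 2.22e-07 m
Density difference = 2848 - 946 = 1902 kg/m^3
v = 2 * R^2 * (rho_p - rho_f) * g / (9 * eta)
v = 2 * (2.22e-07)^2 * 1902 * 9.81 / (9 * 0.0012)
v = 1.70291e-07 m/s = 170.291 nm/s

170.291


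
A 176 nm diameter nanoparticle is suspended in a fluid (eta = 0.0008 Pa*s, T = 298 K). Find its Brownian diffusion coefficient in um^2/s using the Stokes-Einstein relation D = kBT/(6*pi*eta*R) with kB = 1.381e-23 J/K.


Radius R = 176/2 = 88 nm = 8.8e-08 m
D = kB*T / (6*pi*eta*R)
D = 1.381e-23 * 298 / (6 * pi * 0.0008 * 8.8e-08)
D = 3.10125e-12 m^2/s = 3.101 um^2/s

3.101


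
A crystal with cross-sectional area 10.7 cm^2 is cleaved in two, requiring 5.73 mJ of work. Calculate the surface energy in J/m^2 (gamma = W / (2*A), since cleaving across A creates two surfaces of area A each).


Convert: A = 10.7 cm^2 = 0.00107 m^2, W = 5.73 mJ = 0.00573 J
Cleaving exposes two faces of area A, so total new surface = 2*A and gamma = W / (2*A)
gamma = 0.00573 / (2 * 0.00107)
gamma = 2.678 J/m^2

2.678


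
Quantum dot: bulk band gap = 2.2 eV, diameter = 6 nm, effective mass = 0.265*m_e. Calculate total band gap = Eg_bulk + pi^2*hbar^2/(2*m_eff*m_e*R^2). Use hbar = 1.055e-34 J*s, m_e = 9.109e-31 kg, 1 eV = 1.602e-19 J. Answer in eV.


Radius R = 6/2 nm = 3e-09 m
Confinement energy dE = pi^2 * hbar^2 / (2 * m_eff * m_e * R^2)
dE = pi^2 * (1.055e-34)^2 / (2 * 0.265 * 9.109e-31 * (3e-09)^2) J, divided by 1.602e-19 J/eV
dE = 0.1578 eV
Total band gap = E_g(bulk) + dE = 2.2 + 0.1578 = 2.3578 eV

2.3578


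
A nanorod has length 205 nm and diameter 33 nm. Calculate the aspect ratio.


Aspect ratio AR = length / diameter
AR = 205 / 33
AR = 6.21

6.21


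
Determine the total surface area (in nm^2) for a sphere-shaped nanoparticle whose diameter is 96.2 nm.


Radius r = 96.2/2 = 48.1 nm
Surface area SA = 4 * pi * r^2
SA = 4 * pi * (48.1)^2
SA = 29073.68 nm^2

29073.68


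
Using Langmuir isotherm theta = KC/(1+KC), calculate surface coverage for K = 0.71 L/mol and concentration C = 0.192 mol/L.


Langmuir isotherm: theta = K*C / (1 + K*C)
K*C = 0.71 * 0.192 = 0.13632
theta = 0.13632 / (1 + 0.13632) = 0.13632 / 1.13632
theta = 0.12

0.12


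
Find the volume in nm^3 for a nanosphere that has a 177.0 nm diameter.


Radius r = 177.0/2 = 88.5 nm
Volume V = (4/3) * pi * r^3
V = (4/3) * pi * (88.5)^3
V = 2903477.21 nm^3

2903477.21


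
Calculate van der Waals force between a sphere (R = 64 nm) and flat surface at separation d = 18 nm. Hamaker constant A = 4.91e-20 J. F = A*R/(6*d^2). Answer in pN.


Convert to SI: R = 64 nm = 6.4e-08 m, d = 18 nm = 1.8e-08 m
F = A * R / (6 * d^2)
F = 4.91e-20 * 6.4e-08 / (6 * (1.8e-08)^2)
F = 1.61646e-12 N = 1.616 pN

1.616


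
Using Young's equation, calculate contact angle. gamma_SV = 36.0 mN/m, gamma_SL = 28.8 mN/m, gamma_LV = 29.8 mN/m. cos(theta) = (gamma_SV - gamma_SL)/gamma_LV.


cos(theta) = (gamma_SV - gamma_SL) / gamma_LV
cos(theta) = (36.0 - 28.8) / 29.8
cos(theta) = 0.241611
theta = arccos(0.241611) = 76.02 degrees

76.02


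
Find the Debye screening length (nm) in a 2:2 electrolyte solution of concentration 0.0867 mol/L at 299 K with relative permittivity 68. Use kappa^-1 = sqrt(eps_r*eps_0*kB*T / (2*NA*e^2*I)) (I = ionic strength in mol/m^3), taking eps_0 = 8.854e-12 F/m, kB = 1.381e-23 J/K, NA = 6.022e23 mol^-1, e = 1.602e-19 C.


Ionic strength I = 0.0867 * 2^2 * 1000 = 346.8 mol/m^3
kappa^-1 = sqrt(68 * 8.854e-12 * 1.381e-23 * 299 / (2 * 6.022e23 * (1.602e-19)^2 * 346.8))
kappa^-1 = 0.482 nm

0.482


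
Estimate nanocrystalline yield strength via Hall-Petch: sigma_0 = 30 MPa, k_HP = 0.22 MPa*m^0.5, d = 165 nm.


d = 165 nm = 1.65e-07 m
sqrt(d) = 0.0004062019
Hall-Petch contribution = k / sqrt(d) = 0.22 / 0.0004062019 = 541.6 MPa
sigma = sigma_0 + k/sqrt(d) = 30 + 541.6 = 571.6 MPa

571.6


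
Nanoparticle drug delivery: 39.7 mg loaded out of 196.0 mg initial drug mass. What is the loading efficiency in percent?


Drug loading efficiency = (drug loaded / drug initial) * 100
DLE = 39.7 / 196.0 * 100
DLE = 0.2026 * 100
DLE = 20.26%

20.26


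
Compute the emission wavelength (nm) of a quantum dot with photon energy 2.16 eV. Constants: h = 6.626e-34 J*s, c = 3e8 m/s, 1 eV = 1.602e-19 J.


Convert energy: E = 2.16 eV = 2.16 * 1.602e-19 = 3.46032e-19 J
lambda = h*c / E = 6.626e-34 * 3e8 / 3.46032e-19
lambda = 5.74456e-07 m = 574.5 nm

574.5


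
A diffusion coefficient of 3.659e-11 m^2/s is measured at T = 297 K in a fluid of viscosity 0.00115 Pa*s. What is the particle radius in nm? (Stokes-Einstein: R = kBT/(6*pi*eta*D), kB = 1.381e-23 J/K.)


Stokes-Einstein: R = kB*T / (6*pi*eta*D)
R = 1.381e-23 * 297 / (6 * pi * 0.00115 * 3.659e-11)
R = 5.17117e-09 m = 5.17 nm

5.17


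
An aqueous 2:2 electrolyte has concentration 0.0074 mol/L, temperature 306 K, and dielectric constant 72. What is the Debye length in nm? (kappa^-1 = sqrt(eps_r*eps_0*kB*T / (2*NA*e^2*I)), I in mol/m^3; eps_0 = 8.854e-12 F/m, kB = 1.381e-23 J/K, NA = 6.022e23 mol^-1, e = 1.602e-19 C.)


Ionic strength I = 0.0074 * 2^2 * 1000 = 29.6 mol/m^3
kappa^-1 = sqrt(72 * 8.854e-12 * 1.381e-23 * 306 / (2 * 6.022e23 * (1.602e-19)^2 * 29.6))
kappa^-1 = 1.716 nm

1.716
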